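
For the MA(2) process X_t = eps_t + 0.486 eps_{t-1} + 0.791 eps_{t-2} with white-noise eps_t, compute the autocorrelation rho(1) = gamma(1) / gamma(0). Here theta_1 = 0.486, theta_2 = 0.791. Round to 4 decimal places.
\rho(1) = 0.4675

For an MA(q) process with theta_0 = 1, the autocovariance is
  gamma(k) = sigma^2 * sum_{i=0..q-k} theta_i * theta_{i+k},
and rho(k) = gamma(k) / gamma(0). Sigma^2 cancels.
  numerator   = (1)*(0.486) + (0.486)*(0.791) = 0.870426.
  denominator = (1)^2 + (0.486)^2 + (0.791)^2 = 1.861877.
  rho(1) = 0.870426 / 1.861877 = 0.4675.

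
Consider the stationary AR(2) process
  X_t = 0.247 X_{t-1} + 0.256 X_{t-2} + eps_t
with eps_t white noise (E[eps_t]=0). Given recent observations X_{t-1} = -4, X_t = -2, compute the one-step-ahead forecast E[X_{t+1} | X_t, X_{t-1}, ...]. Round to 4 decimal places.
E[X_{t+1} \mid \mathcal F_t] = -1.5180

For an AR(p) model X_t = c + sum_i phi_i X_{t-i} + eps_t, the
one-step-ahead conditional mean is
  E[X_{t+1} | X_t, ...] = c + sum_i phi_i X_{t+1-i}.
Substitute known values:
  E[X_{t+1} | ...] = (0.247) * (-2) + (0.256) * (-4)
                   = -1.5180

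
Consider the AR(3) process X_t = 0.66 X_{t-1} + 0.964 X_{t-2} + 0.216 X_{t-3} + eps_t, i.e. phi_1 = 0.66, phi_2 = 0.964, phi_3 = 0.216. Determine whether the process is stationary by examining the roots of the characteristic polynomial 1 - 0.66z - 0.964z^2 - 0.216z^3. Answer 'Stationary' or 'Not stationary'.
\text{Not stationary}

The AR(p) characteristic polynomial is P(z) = 1 - 0.66z - 0.964z^2 - 0.216z^3.
Stationarity requires all roots to lie outside the unit circle, i.e. |z| > 1 for every root.
Degree 3: look for a simple real root z0 first, then factor out (1 - z/z0) and solve the remaining quadratic.
Testing z0 = -2.5: P(-2.5) = 1 + (-0.66)(-2.5) + (-0.964)(-2.5)^2 + (-0.216)(-2.5)^3
  = 1 + (1.65) + (-6.025) + (3.375) = 0.  So z_0 = -2.5 is a root, |z_0| = 2.5.
Divide out the factor (1 + 0.4 z) = (1 - z/z0) (since 1/z0 = -0.4):
  P(z) = (1 + 0.4 z)(1 + (-1.06) z + (-0.54) z^2)
  [check: z-coef -1.06 - (-0.4) = -0.66; z^2-coef -0.54 - (-0.4)(-1.06) = -0.964; z^3-coef -(-0.4)(-0.54) = -0.216.]
Remaining roots from the quadratic factor 1 + (-1.06) z + (-0.54) z^2:
  Set 1 + (-1.06) z + (-0.54) z^2 = 0, i.e. a z^2 + b z + c = 0 with a = -0.54, b = -1.06, c = 1.
  Discriminant D = b^2 - 4ac = (-1.06)^2 - 4*(-0.54)*1 = 1.1236 - (-2.16) = 3.2836.
  D >= 0, so the roots are real: z = (-b +/- sqrt(D)) / (2a) = (1.06 +/- 1.812071) / (-1.08).
    z_1 = (1.06 + 1.812071) / (-1.08) = -2.6593,   |z_1| = 2.6593.
    z_2 = (1.06 - 1.812071) / (-1.08) = 0.6964,   |z_2| = 0.6964.
Moduli of all roots: 2.5000, 2.6593, 0.6964.
All moduli strictly greater than 1? No.
Verdict: Not stationary.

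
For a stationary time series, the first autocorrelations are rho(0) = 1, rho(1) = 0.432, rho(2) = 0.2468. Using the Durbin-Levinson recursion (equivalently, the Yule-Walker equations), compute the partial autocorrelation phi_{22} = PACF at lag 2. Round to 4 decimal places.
\phi_{22} = 0.0740

The PACF at lag k is phi_{kk}, the last component of the solution
to the Yule-Walker system G_k phi = r_k where
  (G_k)_{ij} = rho(|i - j|), (r_k)_i = rho(i), i,j = 1..k.
Equivalently, Durbin-Levinson gives phi_{kk} iteratively:
  phi_{11} = rho(1)
  phi_{kk} = [rho(k) - sum_{j=1..k-1} phi_{k-1,j} rho(k-j)]
            / [1 - sum_{j=1..k-1} phi_{k-1,j} rho(j)],
  phi_{k,j} = phi_{k-1,j} - phi_{kk} phi_{k-1,k-j},  j = 1..k-1.
Step k = 1:
  phi_11 = rho(1) = 0.432.
Step k = 2:
  phi_22 = [rho(2) - phi_11 rho(1)] / [1 - phi_11 rho(1)] = [0.2468 - (0.432)(0.432)] / [1 - (0.432)(0.432)]
         = 0.060176 / 0.813376 = 0.074.
Therefore phi_{22} = 0.0740.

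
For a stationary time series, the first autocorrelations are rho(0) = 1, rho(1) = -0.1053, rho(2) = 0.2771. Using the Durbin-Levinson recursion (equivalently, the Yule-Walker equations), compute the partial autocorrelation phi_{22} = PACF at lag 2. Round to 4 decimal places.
\phi_{22} = 0.2690

The PACF at lag k is phi_{kk}, the last component of the solution
to the Yule-Walker system G_k phi = r_k where
  (G_k)_{ij} = rho(|i - j|), (r_k)_i = rho(i), i,j = 1..k.
Equivalently, Durbin-Levinson gives phi_{kk} iteratively:
  phi_{11} = rho(1)
  phi_{kk} = [rho(k) - sum_{j=1..k-1} phi_{k-1,j} rho(k-j)]
            / [1 - sum_{j=1..k-1} phi_{k-1,j} rho(j)],
  phi_{k,j} = phi_{k-1,j} - phi_{kk} phi_{k-1,k-j},  j = 1..k-1.
Step k = 1:
  phi_11 = rho(1) = -0.1053.
Step k = 2:
  phi_22 = [rho(2) - phi_11 rho(1)] / [1 - phi_11 rho(1)] = [0.2771 - (-0.1053)(-0.1053)] / [1 - (-0.1053)(-0.1053)]
         = 0.26601191 / 0.98891191 = 0.269.
Therefore phi_{22} = 0.2690.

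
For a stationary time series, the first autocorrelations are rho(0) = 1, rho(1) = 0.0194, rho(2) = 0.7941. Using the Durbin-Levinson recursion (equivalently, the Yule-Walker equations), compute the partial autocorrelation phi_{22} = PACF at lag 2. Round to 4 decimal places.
\phi_{22} = 0.7940

The PACF at lag k is phi_{kk}, the last component of the solution
to the Yule-Walker system G_k phi = r_k where
  (G_k)_{ij} = rho(|i - j|), (r_k)_i = rho(i), i,j = 1..k.
Equivalently, Durbin-Levinson gives phi_{kk} iteratively:
  phi_{11} = rho(1)
  phi_{kk} = [rho(k) - sum_{j=1..k-1} phi_{k-1,j} rho(k-j)]
            / [1 - sum_{j=1..k-1} phi_{k-1,j} rho(j)],
  phi_{k,j} = phi_{k-1,j} - phi_{kk} phi_{k-1,k-j},  j = 1..k-1.
Step k = 1:
  phi_11 = rho(1) = 0.0194.
Step k = 2:
  phi_22 = [rho(2) - phi_11 rho(1)] / [1 - phi_11 rho(1)] = [0.7941 - (0.0194)(0.0194)] / [1 - (0.0194)(0.0194)]
         = 0.79372364 / 0.99962364 = 0.794.
Therefore phi_{22} = 0.7940.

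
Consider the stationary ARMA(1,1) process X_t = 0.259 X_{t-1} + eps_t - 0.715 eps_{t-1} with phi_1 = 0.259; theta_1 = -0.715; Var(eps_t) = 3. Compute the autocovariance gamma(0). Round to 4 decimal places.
\gamma(0) = 3.6687

Multiply the model equation by X_{t-k} and take expectations. With theta_0 = psi_0 = 1 and psi_j the MA(infinity) weights, this gives
  gamma(k) - sum_i phi_i gamma(k-i) = c_k,
  c_k = sigma^2 * sum_{j=k..q} theta_j psi_{j-k}   (c_k = 0 for k > q),
using gamma(-m) = gamma(m).
psi-weights needed (psi_j = theta_j + sum_i phi_i psi_{j-i}):
  psi_1 = theta_1 + phi_1 = -0.715 + (0.259) = -0.456
Right-hand sides:
  c_0 = sigma^2 (1 + theta_1 psi_1) = 3 * (1 + (-0.715)(-0.456)) = 3 * 1.32604 = 3.97812
  c_1 = sigma^2 theta_1 = 3 * (-0.715) = -2.145
  c_2 = 0
Equations for k = 0 and k = 1 (AR order 1):
  gamma(0) = phi_1 gamma(1) + c_0
  gamma(1) = phi_1 gamma(0) + c_1
Substituting the second into the first: gamma(0) (1 - phi_1^2) = c_0 + phi_1 c_1, so
  gamma(0) = (c_0 + phi_1 c_1) / (1 - phi_1^2) = (3.97812 + (0.259)(-2.145)) / (1 - (0.259)^2) = 3.422565 / 0.932919 = 3.668663.
Therefore gamma(0) = 3.6687 (to 4 decimal places).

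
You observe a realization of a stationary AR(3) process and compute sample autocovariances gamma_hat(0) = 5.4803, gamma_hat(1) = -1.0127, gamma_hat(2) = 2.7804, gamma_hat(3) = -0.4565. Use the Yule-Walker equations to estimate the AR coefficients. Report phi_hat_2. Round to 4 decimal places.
\hat\phi_{2} = 0.4970

The Yule-Walker equations for an AR(p) process read, in matrix form,
  Gamma_p phi = r_p,   with   (Gamma_p)_{ij} = gamma(|i - j|),
                       (r_p)_i = gamma(i),   i,j = 1..p.
Substitute the sample gammas (Toeplitz matrix and right-hand side of size 3):
  Gamma_p = [[5.4803, -1.0127, 2.7804], [-1.0127, 5.4803, -1.0127], [2.7804, -1.0127, 5.4803]]
  r_p     = [-1.0127, 2.7804, -0.4565]
Written out (R1..R3):
  (R1) 5.4803 phi_1 - 1.0127 phi_2 + 2.7804 phi_3 = -1.0127
  (R2) -1.0127 phi_1 + 5.4803 phi_2 - 1.0127 phi_3 = 2.7804
  (R3) 2.7804 phi_1 - 1.0127 phi_2 + 5.4803 phi_3 = -0.4565
Gaussian elimination:
  R2 <- R2 - (-1.0127/5.4803) R1 = R2 - (-0.184789) R1:  5.293164 phi_2 - 0.498912 phi_3 = 2.593264
  R3 <- R3 - (2.7804/5.4803) R1 = R3 - (0.507344) R1:  -0.498912 phi_2 + 4.069679 phi_3 = 0.057288
  R3 <- R3 - (-0.498912/5.293164) R2 = R3 - (-0.094256) R2:  4.022654 phi_3 = 0.301718
Back-substitution:
  phi_hat_3 = 0.301718 / 4.022654 = 0.075005
  phi_hat_2 = (2.593264 - (-0.498912)(0.075005)) / 5.293164 = 0.496997
  phi_hat_1 = (-1.0127 - (-1.0127)(0.496997) - (2.7804)(0.075005)) / 5.4803 = -0.131003
So phi_hat = [-0.1310, 0.4970, 0.0750].
Therefore phi_hat_2 = 0.4970.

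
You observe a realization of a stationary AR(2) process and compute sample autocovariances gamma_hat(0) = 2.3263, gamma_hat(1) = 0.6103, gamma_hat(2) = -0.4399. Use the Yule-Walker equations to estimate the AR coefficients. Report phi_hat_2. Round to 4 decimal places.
\hat\phi_{2} = -0.2770

The Yule-Walker equations for an AR(p) process read, in matrix form,
  Gamma_p phi = r_p,   with   (Gamma_p)_{ij} = gamma(|i - j|),
                       (r_p)_i = gamma(i),   i,j = 1..p.
Substitute the sample gammas (Toeplitz matrix and right-hand side of size 2):
  Gamma_p = [[2.3263, 0.6103], [0.6103, 2.3263]]
  r_p     = [0.6103, -0.4399]
Written out:
  2.3263 phi_1 + 0.6103 phi_2 = 0.6103
  0.6103 phi_1 + 2.3263 phi_2 = -0.4399
Solve by Cramer's rule:
  det = gamma(0)^2 - gamma(1)^2 = (2.3263)^2 - (0.6103)^2 = 5.41167169 - 0.37246609 = 5.0392056
  phi_hat_1 = [gamma(1) gamma(0) - gamma(1) gamma(2)] / det = [(0.6103)(2.3263) - (0.6103)(-0.4399)] / 5.0392056 = 1.68821186 / 5.0392056 = 0.335
  phi_hat_2 = [gamma(0) gamma(2) - gamma(1)^2] / det = [(2.3263)(-0.4399) - (0.6103)^2] / 5.0392056 = -1.39580546 / 5.0392056 = -0.277
So phi_hat = [0.3350, -0.2770].
Therefore phi_hat_2 = -0.2770.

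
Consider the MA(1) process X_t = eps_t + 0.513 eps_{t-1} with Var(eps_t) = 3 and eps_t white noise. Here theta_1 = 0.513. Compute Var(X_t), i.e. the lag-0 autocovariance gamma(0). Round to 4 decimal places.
\gamma(0) = 3.7895

For an MA(q) process X_t = eps_t + sum_i theta_i eps_{t-i} with
Var(eps_t) = sigma^2, the variance is
  gamma(0) = sigma^2 * (1 + sum_i theta_i^2).
  sum_i theta_i^2 = (0.513)^2 = 0.263169.
  gamma(0) = 3 * (1 + 0.263169) = 3 * 1.263169 = 3.789507, which rounds to 3.7895.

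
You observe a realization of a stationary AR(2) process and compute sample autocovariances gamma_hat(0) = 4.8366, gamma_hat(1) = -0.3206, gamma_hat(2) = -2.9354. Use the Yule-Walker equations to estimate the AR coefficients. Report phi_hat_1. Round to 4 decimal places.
\hat\phi_{1} = -0.1070

The Yule-Walker equations for an AR(p) process read, in matrix form,
  Gamma_p phi = r_p,   with   (Gamma_p)_{ij} = gamma(|i - j|),
                       (r_p)_i = gamma(i),   i,j = 1..p.
Substitute the sample gammas (Toeplitz matrix and right-hand side of size 2):
  Gamma_p = [[4.8366, -0.3206], [-0.3206, 4.8366]]
  r_p     = [-0.3206, -2.9354]
Written out:
  4.8366 phi_1 - 0.3206 phi_2 = -0.3206
  -0.3206 phi_1 + 4.8366 phi_2 = -2.9354
Solve by Cramer's rule:
  det = gamma(0)^2 - gamma(1)^2 = (4.8366)^2 - (-0.3206)^2 = 23.39269956 - 0.10278436 = 23.2899152
  phi_hat_1 = [gamma(1) gamma(0) - gamma(1) gamma(2)] / det = [(-0.3206)(4.8366) - (-0.3206)(-2.9354)] / 23.2899152 = -2.4917032 / 23.2899152 = -0.107
  phi_hat_2 = [gamma(0) gamma(2) - gamma(1)^2] / det = [(4.8366)(-2.9354) - (-0.3206)^2] / 23.2899152 = -14.30014 / 23.2899152 = -0.614
So phi_hat = [-0.1070, -0.6140].
Therefore phi_hat_1 = -0.1070.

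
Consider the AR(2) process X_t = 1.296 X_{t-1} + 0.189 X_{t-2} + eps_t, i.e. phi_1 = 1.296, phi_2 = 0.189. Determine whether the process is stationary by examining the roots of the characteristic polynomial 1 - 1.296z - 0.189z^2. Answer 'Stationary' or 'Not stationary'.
\text{Not stationary}

The AR(p) characteristic polynomial is P(z) = 1 - 1.296z - 0.189z^2.
Stationarity requires all roots to lie outside the unit circle, i.e. |z| > 1 for every root.
Set 1 + (-1.296) z + (-0.189) z^2 = 0, i.e. a z^2 + b z + c = 0 with a = -0.189, b = -1.296, c = 1.
Discriminant D = b^2 - 4ac = (-1.296)^2 - 4*(-0.189)*1 = 1.679616 - (-0.756) = 2.435616.
D >= 0, so the roots are real: z = (-b +/- sqrt(D)) / (2a) = (1.296 +/- 1.560646) / (-0.378).
  z_1 = (1.296 + 1.560646) / (-0.378) = -7.5573,   |z_1| = 7.5573.
  z_2 = (1.296 - 1.560646) / (-0.378) = 0.7001,   |z_2| = 0.7001.
Moduli of all roots: 7.5573, 0.7001.
All moduli strictly greater than 1? No.
Verdict: Not stationary.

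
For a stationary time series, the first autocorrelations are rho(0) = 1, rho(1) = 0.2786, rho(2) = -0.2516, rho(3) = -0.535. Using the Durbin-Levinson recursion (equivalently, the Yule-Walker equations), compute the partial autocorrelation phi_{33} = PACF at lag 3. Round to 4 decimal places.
\phi_{33} = -0.4230

The PACF at lag k is phi_{kk}, the last component of the solution
to the Yule-Walker system G_k phi = r_k where
  (G_k)_{ij} = rho(|i - j|), (r_k)_i = rho(i), i,j = 1..k.
Equivalently, Durbin-Levinson gives phi_{kk} iteratively:
  phi_{11} = rho(1)
  phi_{kk} = [rho(k) - sum_{j=1..k-1} phi_{k-1,j} rho(k-j)]
            / [1 - sum_{j=1..k-1} phi_{k-1,j} rho(j)],
  phi_{k,j} = phi_{k-1,j} - phi_{kk} phi_{k-1,k-j},  j = 1..k-1.
Step k = 1:
  phi_11 = rho(1) = 0.2786.
Step k = 2:
  phi_22 = [rho(2) - phi_11 rho(1)] / [1 - phi_11 rho(1)] = [-0.2516 - (0.2786)(0.2786)] / [1 - (0.2786)(0.2786)]
         = -0.32921796 / 0.92238204 = -0.356921.
  Update: phi_21 = phi_11 - phi_22 phi_11 = 0.2786 - (-0.356921)(0.2786) = 0.378038.
Step k = 3:
  phi_33 = [rho(3) - phi_21 rho(2) - phi_22 rho(1)] / [1 - phi_21 rho(1) - phi_22 rho(2)]
    numerator   = -0.535 - (0.378038)(-0.2516) - (-0.356921)(0.2786) = -0.34044723
    denominator = 1 - (0.378038)(0.2786) - (-0.356921)(-0.2516) = 0.80487708
  phi_33 = -0.34044723 / 0.80487708 = -0.423.
Therefore phi_{33} = -0.4230.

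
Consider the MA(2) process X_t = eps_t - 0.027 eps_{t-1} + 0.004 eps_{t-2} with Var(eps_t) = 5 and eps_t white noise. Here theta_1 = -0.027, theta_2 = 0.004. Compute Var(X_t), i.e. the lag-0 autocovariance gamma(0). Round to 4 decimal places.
\gamma(0) = 5.0037

For an MA(q) process X_t = eps_t + sum_i theta_i eps_{t-i} with
Var(eps_t) = sigma^2, the variance is
  gamma(0) = sigma^2 * (1 + sum_i theta_i^2).
  sum_i theta_i^2 = (-0.027)^2 + (0.004)^2 = 0.000729 + 0.000016 = 0.000745.
  gamma(0) = 5 * (1 + 0.000745) = 5 * 1.000745 = 5.003725, which rounds to 5.0037.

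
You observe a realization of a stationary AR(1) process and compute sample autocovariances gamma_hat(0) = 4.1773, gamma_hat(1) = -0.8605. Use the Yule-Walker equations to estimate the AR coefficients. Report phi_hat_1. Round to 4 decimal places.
\hat\phi_{1} = -0.2060

The Yule-Walker equations for an AR(p) process read, in matrix form,
  Gamma_p phi = r_p,   with   (Gamma_p)_{ij} = gamma(|i - j|),
                       (r_p)_i = gamma(i),   i,j = 1..p.
Substitute the sample gammas (Toeplitz matrix and right-hand side of size 1):
  Gamma_p = [[4.1773]]
  r_p     = [-0.8605]
With p = 1 this is the single equation gamma(0) phi_1 = gamma(1):
  phi_hat_1 = gamma(1) / gamma(0) = -0.8605 / 4.1773 = -0.2060.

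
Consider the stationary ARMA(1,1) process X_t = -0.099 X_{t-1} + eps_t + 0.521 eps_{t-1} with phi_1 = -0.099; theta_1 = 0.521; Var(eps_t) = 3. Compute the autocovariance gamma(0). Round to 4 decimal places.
\gamma(0) = 3.5395

Multiply the model equation by X_{t-k} and take expectations. With theta_0 = psi_0 = 1 and psi_j the MA(infinity) weights, this gives
  gamma(k) - sum_i phi_i gamma(k-i) = c_k,
  c_k = sigma^2 * sum_{j=k..q} theta_j psi_{j-k}   (c_k = 0 for k > q),
using gamma(-m) = gamma(m).
psi-weights needed (psi_j = theta_j + sum_i phi_i psi_{j-i}):
  psi_1 = theta_1 + phi_1 = 0.521 + (-0.099) = 0.422
Right-hand sides:
  c_0 = sigma^2 (1 + theta_1 psi_1) = 3 * (1 + (0.521)(0.422)) = 3 * 1.219862 = 3.659586
  c_1 = sigma^2 theta_1 = 3 * (0.521) = 1.563
  c_2 = 0
Equations for k = 0 and k = 1 (AR order 1):
  gamma(0) = phi_1 gamma(1) + c_0
  gamma(1) = phi_1 gamma(0) + c_1
Substituting the second into the first: gamma(0) (1 - phi_1^2) = c_0 + phi_1 c_1, so
  gamma(0) = (c_0 + phi_1 c_1) / (1 - phi_1^2) = (3.659586 + (-0.099)(1.563)) / (1 - (-0.099)^2) = 3.504849 / 0.990199 = 3.53954.
Therefore gamma(0) = 3.5395 (to 4 decimal places).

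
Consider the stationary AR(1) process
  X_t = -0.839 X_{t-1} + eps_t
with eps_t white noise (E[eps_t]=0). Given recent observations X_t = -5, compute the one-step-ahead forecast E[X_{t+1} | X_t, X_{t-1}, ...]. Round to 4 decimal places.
E[X_{t+1} \mid \mathcal F_t] = 4.1950

For an AR(p) model X_t = c + sum_i phi_i X_{t-i} + eps_t, the
one-step-ahead conditional mean is
  E[X_{t+1} | X_t, ...] = c + sum_i phi_i X_{t+1-i}.
Substitute known values:
  E[X_{t+1} | ...] = (-0.839) * (-5)
                   = 4.1950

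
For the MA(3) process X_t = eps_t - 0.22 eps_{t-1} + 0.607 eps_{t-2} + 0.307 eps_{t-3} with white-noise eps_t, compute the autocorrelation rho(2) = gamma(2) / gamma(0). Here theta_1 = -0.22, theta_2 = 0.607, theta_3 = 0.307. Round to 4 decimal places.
\rho(2) = 0.3570

For an MA(q) process with theta_0 = 1, the autocovariance is
  gamma(k) = sigma^2 * sum_{i=0..q-k} theta_i * theta_{i+k},
and rho(k) = gamma(k) / gamma(0). Sigma^2 cancels.
  numerator   = (1)*(0.607) + (-0.22)*(0.307) = 0.53946.
  denominator = (1)^2 + (-0.22)^2 + (0.607)^2 + (0.307)^2 = 1.511098.
  rho(2) = 0.53946 / 1.511098 = 0.3570.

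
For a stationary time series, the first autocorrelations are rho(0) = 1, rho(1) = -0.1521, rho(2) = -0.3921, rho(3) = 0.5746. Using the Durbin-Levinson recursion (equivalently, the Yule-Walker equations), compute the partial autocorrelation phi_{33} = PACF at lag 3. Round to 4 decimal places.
\phi_{33} = 0.5310

The PACF at lag k is phi_{kk}, the last component of the solution
to the Yule-Walker system G_k phi = r_k where
  (G_k)_{ij} = rho(|i - j|), (r_k)_i = rho(i), i,j = 1..k.
Equivalently, Durbin-Levinson gives phi_{kk} iteratively:
  phi_{11} = rho(1)
  phi_{kk} = [rho(k) - sum_{j=1..k-1} phi_{k-1,j} rho(k-j)]
            / [1 - sum_{j=1..k-1} phi_{k-1,j} rho(j)],
  phi_{k,j} = phi_{k-1,j} - phi_{kk} phi_{k-1,k-j},  j = 1..k-1.
Step k = 1:
  phi_11 = rho(1) = -0.1521.
Step k = 2:
  phi_22 = [rho(2) - phi_11 rho(1)] / [1 - phi_11 rho(1)] = [-0.3921 - (-0.1521)(-0.1521)] / [1 - (-0.1521)(-0.1521)]
         = -0.41523441 / 0.97686559 = -0.425068.
  Update: phi_21 = phi_11 - phi_22 phi_11 = -0.1521 - (-0.425068)(-0.1521) = -0.216753.
Step k = 3:
  phi_33 = [rho(3) - phi_21 rho(2) - phi_22 rho(1)] / [1 - phi_21 rho(1) - phi_22 rho(2)]
    numerator   = 0.5746 - (-0.216753)(-0.3921) - (-0.425068)(-0.1521) = 0.42495834
    denominator = 1 - (-0.216753)(-0.1521) - (-0.425068)(-0.3921) = 0.80036268
  phi_33 = 0.42495834 / 0.80036268 = 0.531.
Therefore phi_{33} = 0.5310.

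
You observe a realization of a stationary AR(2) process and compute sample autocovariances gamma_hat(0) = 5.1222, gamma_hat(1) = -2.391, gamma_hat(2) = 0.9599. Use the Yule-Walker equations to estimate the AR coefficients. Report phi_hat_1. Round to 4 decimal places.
\hat\phi_{1} = -0.4850

The Yule-Walker equations for an AR(p) process read, in matrix form,
  Gamma_p phi = r_p,   with   (Gamma_p)_{ij} = gamma(|i - j|),
                       (r_p)_i = gamma(i),   i,j = 1..p.
Substitute the sample gammas (Toeplitz matrix and right-hand side of size 2):
  Gamma_p = [[5.1222, -2.391], [-2.391, 5.1222]]
  r_p     = [-2.391, 0.9599]
Written out:
  5.1222 phi_1 - 2.391 phi_2 = -2.391
  -2.391 phi_1 + 5.1222 phi_2 = 0.9599
Solve by Cramer's rule:
  det = gamma(0)^2 - gamma(1)^2 = (5.1222)^2 - (-2.391)^2 = 26.23693284 - 5.716881 = 20.52005184
  phi_hat_1 = [gamma(1) gamma(0) - gamma(1) gamma(2)] / det = [(-2.391)(5.1222) - (-2.391)(0.9599)] / 20.52005184 = -9.9520593 / 20.52005184 = -0.485
  phi_hat_2 = [gamma(0) gamma(2) - gamma(1)^2] / det = [(5.1222)(0.9599) - (-2.391)^2] / 20.52005184 = -0.80008122 / 20.52005184 = -0.039
So phi_hat = [-0.4850, -0.0390].
Therefore phi_hat_1 = -0.4850.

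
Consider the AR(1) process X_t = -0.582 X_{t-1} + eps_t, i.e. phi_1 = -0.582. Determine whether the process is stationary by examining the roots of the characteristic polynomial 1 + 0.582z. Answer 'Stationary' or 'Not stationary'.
\text{Stationary}

The AR(p) characteristic polynomial is P(z) = 1 + 0.582z.
Stationarity requires all roots to lie outside the unit circle, i.e. |z| > 1 for every root.
This is linear in z: 1 + (0.582) z = 0  =>  z = -1/(0.582) = -1.718213,  |z| = 1.718213.
Moduli of all roots: 1.7182.
All moduli strictly greater than 1? Yes.
Verdict: Stationary.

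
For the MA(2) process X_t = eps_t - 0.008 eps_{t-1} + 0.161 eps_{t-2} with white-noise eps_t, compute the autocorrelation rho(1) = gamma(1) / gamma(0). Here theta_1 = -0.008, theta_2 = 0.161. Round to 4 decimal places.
\rho(1) = -0.0091

For an MA(q) process with theta_0 = 1, the autocovariance is
  gamma(k) = sigma^2 * sum_{i=0..q-k} theta_i * theta_{i+k},
and rho(k) = gamma(k) / gamma(0). Sigma^2 cancels.
  numerator   = (1)*(-0.008) + (-0.008)*(0.161) = -0.009288.
  denominator = (1)^2 + (-0.008)^2 + (0.161)^2 = 1.025985.
  rho(1) = -0.009288 / 1.025985 = -0.0091.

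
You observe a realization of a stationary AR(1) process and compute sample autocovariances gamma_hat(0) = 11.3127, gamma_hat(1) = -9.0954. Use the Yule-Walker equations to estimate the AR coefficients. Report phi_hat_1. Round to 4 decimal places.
\hat\phi_{1} = -0.8040

The Yule-Walker equations for an AR(p) process read, in matrix form,
  Gamma_p phi = r_p,   with   (Gamma_p)_{ij} = gamma(|i - j|),
                       (r_p)_i = gamma(i),   i,j = 1..p.
Substitute the sample gammas (Toeplitz matrix and right-hand side of size 1):
  Gamma_p = [[11.3127]]
  r_p     = [-9.0954]
With p = 1 this is the single equation gamma(0) phi_1 = gamma(1):
  phi_hat_1 = gamma(1) / gamma(0) = -9.0954 / 11.3127 = -0.8040.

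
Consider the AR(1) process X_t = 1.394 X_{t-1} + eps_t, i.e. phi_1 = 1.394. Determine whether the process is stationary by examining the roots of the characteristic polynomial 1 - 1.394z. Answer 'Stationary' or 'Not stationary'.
\text{Not stationary}

The AR(p) characteristic polynomial is P(z) = 1 - 1.394z.
Stationarity requires all roots to lie outside the unit circle, i.e. |z| > 1 for every root.
This is linear in z: 1 + (-1.394) z = 0  =>  z = -1/(-1.394) = 0.71736,  |z| = 0.71736.
Moduli of all roots: 0.7174.
All moduli strictly greater than 1? No.
Verdict: Not stationary.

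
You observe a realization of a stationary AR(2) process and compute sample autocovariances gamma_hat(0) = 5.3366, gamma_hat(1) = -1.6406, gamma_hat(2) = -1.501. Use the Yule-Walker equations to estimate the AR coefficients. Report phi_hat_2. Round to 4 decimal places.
\hat\phi_{2} = -0.4150

The Yule-Walker equations for an AR(p) process read, in matrix form,
  Gamma_p phi = r_p,   with   (Gamma_p)_{ij} = gamma(|i - j|),
                       (r_p)_i = gamma(i),   i,j = 1..p.
Substitute the sample gammas (Toeplitz matrix and right-hand side of size 2):
  Gamma_p = [[5.3366, -1.6406], [-1.6406, 5.3366]]
  r_p     = [-1.6406, -1.501]
Written out:
  5.3366 phi_1 - 1.6406 phi_2 = -1.6406
  -1.6406 phi_1 + 5.3366 phi_2 = -1.501
Solve by Cramer's rule:
  det = gamma(0)^2 - gamma(1)^2 = (5.3366)^2 - (-1.6406)^2 = 28.47929956 - 2.69156836 = 25.7877312
  phi_hat_1 = [gamma(1) gamma(0) - gamma(1) gamma(2)] / det = [(-1.6406)(5.3366) - (-1.6406)(-1.501)] / 25.7877312 = -11.21776656 / 25.7877312 = -0.435
  phi_hat_2 = [gamma(0) gamma(2) - gamma(1)^2] / det = [(5.3366)(-1.501) - (-1.6406)^2] / 25.7877312 = -10.70180496 / 25.7877312 = -0.415
So phi_hat = [-0.4350, -0.4150].
Therefore phi_hat_2 = -0.4150.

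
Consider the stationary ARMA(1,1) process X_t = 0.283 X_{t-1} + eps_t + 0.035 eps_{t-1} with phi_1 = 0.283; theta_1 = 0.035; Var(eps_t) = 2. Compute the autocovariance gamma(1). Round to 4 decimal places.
\gamma(1) = 0.6982

Multiply the model equation by X_{t-k} and take expectations. With theta_0 = psi_0 = 1 and psi_j the MA(infinity) weights, this gives
  gamma(k) - sum_i phi_i gamma(k-i) = c_k,
  c_k = sigma^2 * sum_{j=k..q} theta_j psi_{j-k}   (c_k = 0 for k > q),
using gamma(-m) = gamma(m).
psi-weights needed (psi_j = theta_j + sum_i phi_i psi_{j-i}):
  psi_1 = theta_1 + phi_1 = 0.035 + (0.283) = 0.318
Right-hand sides:
  c_0 = sigma^2 (1 + theta_1 psi_1) = 2 * (1 + (0.035)(0.318)) = 2 * 1.01113 = 2.02226
  c_1 = sigma^2 theta_1 = 2 * (0.035) = 0.07
  c_2 = 0
Equations for k = 0 and k = 1 (AR order 1):
  gamma(0) = phi_1 gamma(1) + c_0
  gamma(1) = phi_1 gamma(0) + c_1
Substituting the second into the first: gamma(0) (1 - phi_1^2) = c_0 + phi_1 c_1, so
  gamma(0) = (c_0 + phi_1 c_1) / (1 - phi_1^2) = (2.02226 + (0.283)(0.07)) / (1 - (0.283)^2) = 2.04207 / 0.919911 = 2.219856.
  gamma(1) = phi_1 gamma(0) + c_1 = (0.283)(2.219856) + (0.07) = 0.698219.
Therefore gamma(1) = 0.6982 (to 4 decimal places).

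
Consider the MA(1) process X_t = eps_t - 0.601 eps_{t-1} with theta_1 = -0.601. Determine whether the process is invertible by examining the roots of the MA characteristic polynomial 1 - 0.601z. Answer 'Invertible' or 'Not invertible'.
\text{Invertible}

The MA(q) characteristic polynomial is P(z) = 1 - 0.601z.
Invertibility requires all roots to lie outside the unit circle, i.e. |z| > 1 for every root.
This is linear in z: 1 + (-0.601) z = 0  =>  z = -1/(-0.601) = 1.663894,  |z| = 1.663894.
Moduli of all roots: 1.6639.
All moduli strictly greater than 1? Yes.
Verdict: Invertible.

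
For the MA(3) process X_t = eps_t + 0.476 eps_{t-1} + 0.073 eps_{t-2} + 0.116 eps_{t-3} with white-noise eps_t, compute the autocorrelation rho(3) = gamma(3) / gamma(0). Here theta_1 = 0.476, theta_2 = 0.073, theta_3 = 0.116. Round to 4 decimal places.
\rho(3) = 0.0931

For an MA(q) process with theta_0 = 1, the autocovariance is
  gamma(k) = sigma^2 * sum_{i=0..q-k} theta_i * theta_{i+k},
and rho(k) = gamma(k) / gamma(0). Sigma^2 cancels.
  numerator   = (1)*(0.116) = 0.116.
  denominator = (1)^2 + (0.476)^2 + (0.073)^2 + (0.116)^2 = 1.245361.
  rho(3) = 0.116 / 1.245361 = 0.0931.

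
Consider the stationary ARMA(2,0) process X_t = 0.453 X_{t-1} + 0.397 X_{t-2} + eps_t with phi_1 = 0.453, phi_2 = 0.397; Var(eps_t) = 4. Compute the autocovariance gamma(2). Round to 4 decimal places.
\gamma(2) = 8.0367

Multiply the model equation by X_{t-k} and take expectations. With theta_0 = psi_0 = 1 and psi_j the MA(infinity) weights, this gives
  gamma(k) - sum_i phi_i gamma(k-i) = c_k,
  c_k = sigma^2 * sum_{j=k..q} theta_j psi_{j-k}   (c_k = 0 for k > q),
using gamma(-m) = gamma(m).
Pure AR (q = 0): c_0 = sigma^2 = 4, c_k = 0 for k >= 1.
Equations for k = 0, 1, 2 (AR order 2, c_2 = 0):
  (E0) gamma(0) = phi_1 gamma(1) + phi_2 gamma(2) + c_0
  (E1) gamma(1) = phi_1 gamma(0) + phi_2 gamma(1) + c_1
  (E2) gamma(2) = phi_1 gamma(1) + phi_2 gamma(0)
From (E1): gamma(1) = A gamma(0) + B with
  A = phi_1 / (1 - phi_2) = 0.453 / 0.603 = 0.751244,   B = c_1 / (1 - phi_2) = 0 / 0.603 = 0.
Insert (E2) into (E0): gamma(0) (1 - phi_2^2) = phi_1 (1 + phi_2) gamma(1) + c_0.
  phi_1 (1 + phi_2) = (0.453)(1.397) = 0.632841,   1 - phi_2^2 = 0.842391.
Replace gamma(1) by A gamma(0) + B and collect gamma(0):
  gamma(0) [0.842391 - (0.632841)(0.751244)] = c_0 = 4
  gamma(0) * 0.366973 = 4
  gamma(0) = 4 / 0.366973 = 10.89998.
  gamma(1) = A gamma(0) = (0.751244)(10.89998) = 8.188543.
  gamma(2) = phi_1 gamma(1) + phi_2 gamma(0) = (0.453)(8.188543) + (0.397)(10.89998) = 8.036702.
Therefore gamma(2) = 8.0367 (to 4 decimal places).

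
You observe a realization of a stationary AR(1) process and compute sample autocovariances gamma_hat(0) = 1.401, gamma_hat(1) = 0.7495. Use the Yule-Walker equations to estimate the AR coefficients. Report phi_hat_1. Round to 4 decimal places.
\hat\phi_{1} = 0.5350

The Yule-Walker equations for an AR(p) process read, in matrix form,
  Gamma_p phi = r_p,   with   (Gamma_p)_{ij} = gamma(|i - j|),
                       (r_p)_i = gamma(i),   i,j = 1..p.
Substitute the sample gammas (Toeplitz matrix and right-hand side of size 1):
  Gamma_p = [[1.401]]
  r_p     = [0.7495]
With p = 1 this is the single equation gamma(0) phi_1 = gamma(1):
  phi_hat_1 = gamma(1) / gamma(0) = 0.7495 / 1.401 = 0.5350.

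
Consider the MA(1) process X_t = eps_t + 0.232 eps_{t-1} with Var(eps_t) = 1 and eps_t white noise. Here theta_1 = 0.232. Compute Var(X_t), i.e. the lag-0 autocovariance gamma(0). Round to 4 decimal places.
\gamma(0) = 1.0538

For an MA(q) process X_t = eps_t + sum_i theta_i eps_{t-i} with
Var(eps_t) = sigma^2, the variance is
  gamma(0) = sigma^2 * (1 + sum_i theta_i^2).
  sum_i theta_i^2 = (0.232)^2 = 0.053824.
  gamma(0) = 1 * (1 + 0.053824) = 1 * 1.053824 = 1.053824, which rounds to 1.0538.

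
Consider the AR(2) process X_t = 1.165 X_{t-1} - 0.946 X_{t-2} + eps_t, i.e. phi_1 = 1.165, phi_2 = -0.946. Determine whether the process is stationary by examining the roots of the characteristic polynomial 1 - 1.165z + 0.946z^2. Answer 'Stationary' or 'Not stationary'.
\text{Stationary}

The AR(p) characteristic polynomial is P(z) = 1 - 1.165z + 0.946z^2.
Stationarity requires all roots to lie outside the unit circle, i.e. |z| > 1 for every root.
Set 1 + (-1.165) z + (0.946) z^2 = 0, i.e. a z^2 + b z + c = 0 with a = 0.946, b = -1.165, c = 1.
Discriminant D = b^2 - 4ac = (-1.165)^2 - 4*(0.946)*1 = 1.357225 - (3.784) = -2.426775.
D < 0, so the roots are the complex-conjugate pair z = (-b +/- i sqrt(-D)) / (2a) = 0.6158 +/- 0.8234i.
For a conjugate pair |z|^2 = z * conj(z) = (product of roots) = c/a = 1/(0.946) = 1.057082, so |z| = sqrt(1.057082) = 1.0281 for both roots.
Moduli of all roots: 1.0281, 1.0281.
All moduli strictly greater than 1? Yes.
Verdict: Stationary.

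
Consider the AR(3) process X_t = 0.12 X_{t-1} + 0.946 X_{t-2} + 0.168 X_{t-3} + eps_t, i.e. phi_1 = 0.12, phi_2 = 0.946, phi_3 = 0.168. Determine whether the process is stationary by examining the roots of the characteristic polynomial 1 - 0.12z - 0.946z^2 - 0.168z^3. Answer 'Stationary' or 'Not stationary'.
\text{Not stationary}

The AR(p) characteristic polynomial is P(z) = 1 - 0.12z - 0.946z^2 - 0.168z^3.
Stationarity requires all roots to lie outside the unit circle, i.e. |z| > 1 for every root.
Degree 3: look for a simple real root z0 first, then factor out (1 - z/z0) and solve the remaining quadratic.
Testing z0 = -1.25: P(-1.25) = 1 + (-0.12)(-1.25) + (-0.946)(-1.25)^2 + (-0.168)(-1.25)^3
  = 1 + (0.15) + (-1.478125) + (0.328125) = 0.  So z_0 = -1.25 is a root, |z_0| = 1.25.
Divide out the factor (1 + 0.8 z) = (1 - z/z0) (since 1/z0 = -0.8):
  P(z) = (1 + 0.8 z)(1 + (-0.92) z + (-0.21) z^2)
  [check: z-coef -0.92 - (-0.8) = -0.12; z^2-coef -0.21 - (-0.8)(-0.92) = -0.946; z^3-coef -(-0.8)(-0.21) = -0.168.]
Remaining roots from the quadratic factor 1 + (-0.92) z + (-0.21) z^2:
  Set 1 + (-0.92) z + (-0.21) z^2 = 0, i.e. a z^2 + b z + c = 0 with a = -0.21, b = -0.92, c = 1.
  Discriminant D = b^2 - 4ac = (-0.92)^2 - 4*(-0.21)*1 = 0.8464 - (-0.84) = 1.6864.
  D >= 0, so the roots are real: z = (-b +/- sqrt(D)) / (2a) = (0.92 +/- 1.298615) / (-0.42).
    z_1 = (0.92 + 1.298615) / (-0.42) = -5.2824,   |z_1| = 5.2824.
    z_2 = (0.92 - 1.298615) / (-0.42) = 0.9015,   |z_2| = 0.9015.
Moduli of all roots: 1.2500, 5.2824, 0.9015.
All moduli strictly greater than 1? No.
Verdict: Not stationary.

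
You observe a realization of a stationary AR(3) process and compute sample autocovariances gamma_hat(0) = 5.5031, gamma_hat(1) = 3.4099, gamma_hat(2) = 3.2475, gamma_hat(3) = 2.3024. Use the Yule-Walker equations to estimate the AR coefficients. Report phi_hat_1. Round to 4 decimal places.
\hat\phi_{1} = 0.4320

The Yule-Walker equations for an AR(p) process read, in matrix form,
  Gamma_p phi = r_p,   with   (Gamma_p)_{ij} = gamma(|i - j|),
                       (r_p)_i = gamma(i),   i,j = 1..p.
Substitute the sample gammas (Toeplitz matrix and right-hand side of size 3):
  Gamma_p = [[5.5031, 3.4099, 3.2475], [3.4099, 5.5031, 3.4099], [3.2475, 3.4099, 5.5031]]
  r_p     = [3.4099, 3.2475, 2.3024]
Written out (R1..R3):
  (R1) 5.5031 phi_1 + 3.4099 phi_2 + 3.2475 phi_3 = 3.4099
  (R2) 3.4099 phi_1 + 5.5031 phi_2 + 3.4099 phi_3 = 3.2475
  (R3) 3.2475 phi_1 + 3.4099 phi_2 + 5.5031 phi_3 = 2.3024
Gaussian elimination:
  R2 <- R2 - (3.4099/5.5031) R1 = R2 - (0.619633) R1:  3.390215 phi_2 + 1.397643 phi_3 = 1.134615
  R3 <- R3 - (3.2475/5.5031) R1 = R3 - (0.590122) R1:  1.397643 phi_2 + 3.586679 phi_3 = 0.290143
  R3 <- R3 - (1.397643/3.390215) R2 = R3 - (0.412258) R2:  3.010489 phi_3 = -0.177611
Back-substitution:
  phi_hat_3 = -0.177611 / 3.010489 = -0.058997
  phi_hat_2 = (1.134615 - (1.397643)(-0.058997)) / 3.390215 = 0.358996
  phi_hat_1 = (3.4099 - (3.4099)(0.358996) - (3.2475)(-0.058997)) / 5.5031 = 0.432003
So phi_hat = [0.4320, 0.3590, -0.0590].
Therefore phi_hat_1 = 0.4320.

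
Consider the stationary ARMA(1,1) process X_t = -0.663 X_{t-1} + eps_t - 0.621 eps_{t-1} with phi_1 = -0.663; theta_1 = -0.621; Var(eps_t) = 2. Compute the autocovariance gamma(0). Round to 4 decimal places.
\gamma(0) = 7.8835

Multiply the model equation by X_{t-k} and take expectations. With theta_0 = psi_0 = 1 and psi_j the MA(infinity) weights, this gives
  gamma(k) - sum_i phi_i gamma(k-i) = c_k,
  c_k = sigma^2 * sum_{j=k..q} theta_j psi_{j-k}   (c_k = 0 for k > q),
using gamma(-m) = gamma(m).
psi-weights needed (psi_j = theta_j + sum_i phi_i psi_{j-i}):
  psi_1 = theta_1 + phi_1 = -0.621 + (-0.663) = -1.284
Right-hand sides:
  c_0 = sigma^2 (1 + theta_1 psi_1) = 2 * (1 + (-0.621)(-1.284)) = 2 * 1.797364 = 3.594728
  c_1 = sigma^2 theta_1 = 2 * (-0.621) = -1.242
  c_2 = 0
Equations for k = 0 and k = 1 (AR order 1):
  gamma(0) = phi_1 gamma(1) + c_0
  gamma(1) = phi_1 gamma(0) + c_1
Substituting the second into the first: gamma(0) (1 - phi_1^2) = c_0 + phi_1 c_1, so
  gamma(0) = (c_0 + phi_1 c_1) / (1 - phi_1^2) = (3.594728 + (-0.663)(-1.242)) / (1 - (-0.663)^2) = 4.418174 / 0.560431 = 7.883529.
Therefore gamma(0) = 7.8835 (to 4 decimal places).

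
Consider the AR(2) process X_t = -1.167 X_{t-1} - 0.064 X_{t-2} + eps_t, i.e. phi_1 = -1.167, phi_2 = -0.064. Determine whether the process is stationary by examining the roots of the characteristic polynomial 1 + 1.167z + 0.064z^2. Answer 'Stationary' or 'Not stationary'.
\text{Not stationary}

The AR(p) characteristic polynomial is P(z) = 1 + 1.167z + 0.064z^2.
Stationarity requires all roots to lie outside the unit circle, i.e. |z| > 1 for every root.
Set 1 + (1.167) z + (0.064) z^2 = 0, i.e. a z^2 + b z + c = 0 with a = 0.064, b = 1.167, c = 1.
Discriminant D = b^2 - 4ac = (1.167)^2 - 4*(0.064)*1 = 1.361889 - (0.256) = 1.105889.
D >= 0, so the roots are real: z = (-b +/- sqrt(D)) / (2a) = (-1.167 +/- 1.051613) / (0.128).
  z_1 = (-1.167 + 1.051613) / (0.128) = -0.9015,   |z_1| = 0.9015.
  z_2 = (-1.167 - 1.051613) / (0.128) = -17.3329,   |z_2| = 17.3329.
Moduli of all roots: 0.9015, 17.3329.
All moduli strictly greater than 1? No.
Verdict: Not stationary.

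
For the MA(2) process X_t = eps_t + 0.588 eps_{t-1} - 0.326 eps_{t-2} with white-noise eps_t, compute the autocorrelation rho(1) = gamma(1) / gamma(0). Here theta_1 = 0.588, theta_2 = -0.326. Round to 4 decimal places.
\rho(1) = 0.2729

For an MA(q) process with theta_0 = 1, the autocovariance is
  gamma(k) = sigma^2 * sum_{i=0..q-k} theta_i * theta_{i+k},
and rho(k) = gamma(k) / gamma(0). Sigma^2 cancels.
  numerator   = (1)*(0.588) + (0.588)*(-0.326) = 0.396312.
  denominator = (1)^2 + (0.588)^2 + (-0.326)^2 = 1.45202.
  rho(1) = 0.396312 / 1.45202 = 0.2729.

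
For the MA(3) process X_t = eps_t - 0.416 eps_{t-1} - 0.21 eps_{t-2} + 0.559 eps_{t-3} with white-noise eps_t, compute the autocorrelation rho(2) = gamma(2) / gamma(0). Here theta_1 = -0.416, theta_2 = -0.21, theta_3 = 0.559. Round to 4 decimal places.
\rho(2) = -0.2893

For an MA(q) process with theta_0 = 1, the autocovariance is
  gamma(k) = sigma^2 * sum_{i=0..q-k} theta_i * theta_{i+k},
and rho(k) = gamma(k) / gamma(0). Sigma^2 cancels.
  numerator   = (1)*(-0.21) + (-0.416)*(0.559) = -0.442544.
  denominator = (1)^2 + (-0.416)^2 + (-0.21)^2 + (0.559)^2 = 1.529637.
  rho(2) = -0.442544 / 1.529637 = -0.2893.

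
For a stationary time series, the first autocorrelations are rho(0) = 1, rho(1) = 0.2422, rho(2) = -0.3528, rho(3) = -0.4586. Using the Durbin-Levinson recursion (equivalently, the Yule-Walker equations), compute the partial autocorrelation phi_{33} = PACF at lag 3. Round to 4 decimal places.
\phi_{33} = -0.3020

The PACF at lag k is phi_{kk}, the last component of the solution
to the Yule-Walker system G_k phi = r_k where
  (G_k)_{ij} = rho(|i - j|), (r_k)_i = rho(i), i,j = 1..k.
Equivalently, Durbin-Levinson gives phi_{kk} iteratively:
  phi_{11} = rho(1)
  phi_{kk} = [rho(k) - sum_{j=1..k-1} phi_{k-1,j} rho(k-j)]
            / [1 - sum_{j=1..k-1} phi_{k-1,j} rho(j)],
  phi_{k,j} = phi_{k-1,j} - phi_{kk} phi_{k-1,k-j},  j = 1..k-1.
Step k = 1:
  phi_11 = rho(1) = 0.2422.
Step k = 2:
  phi_22 = [rho(2) - phi_11 rho(1)] / [1 - phi_11 rho(1)] = [-0.3528 - (0.2422)(0.2422)] / [1 - (0.2422)(0.2422)]
         = -0.41146084 / 0.94133916 = -0.437102.
  Update: phi_21 = phi_11 - phi_22 phi_11 = 0.2422 - (-0.437102)(0.2422) = 0.348066.
Step k = 3:
  phi_33 = [rho(3) - phi_21 rho(2) - phi_22 rho(1)] / [1 - phi_21 rho(1) - phi_22 rho(2)]
    numerator   = -0.4586 - (0.348066)(-0.3528) - (-0.437102)(0.2422) = -0.22993631
    denominator = 1 - (0.348066)(0.2422) - (-0.437102)(-0.3528) = 0.76148897
  phi_33 = -0.22993631 / 0.76148897 = -0.302.
Therefore phi_{33} = -0.3020.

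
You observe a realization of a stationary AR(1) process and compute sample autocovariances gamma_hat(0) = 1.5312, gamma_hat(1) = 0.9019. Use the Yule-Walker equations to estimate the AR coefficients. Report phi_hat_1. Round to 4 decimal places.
\hat\phi_{1} = 0.5890

The Yule-Walker equations for an AR(p) process read, in matrix form,
  Gamma_p phi = r_p,   with   (Gamma_p)_{ij} = gamma(|i - j|),
                       (r_p)_i = gamma(i),   i,j = 1..p.
Substitute the sample gammas (Toeplitz matrix and right-hand side of size 1):
  Gamma_p = [[1.5312]]
  r_p     = [0.9019]
With p = 1 this is the single equation gamma(0) phi_1 = gamma(1):
  phi_hat_1 = gamma(1) / gamma(0) = 0.9019 / 1.5312 = 0.5890.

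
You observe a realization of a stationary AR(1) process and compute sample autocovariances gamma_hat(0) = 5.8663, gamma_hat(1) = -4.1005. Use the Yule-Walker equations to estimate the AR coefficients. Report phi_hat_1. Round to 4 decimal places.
\hat\phi_{1} = -0.6990

The Yule-Walker equations for an AR(p) process read, in matrix form,
  Gamma_p phi = r_p,   with   (Gamma_p)_{ij} = gamma(|i - j|),
                       (r_p)_i = gamma(i),   i,j = 1..p.
Substitute the sample gammas (Toeplitz matrix and right-hand side of size 1):
  Gamma_p = [[5.8663]]
  r_p     = [-4.1005]
With p = 1 this is the single equation gamma(0) phi_1 = gamma(1):
  phi_hat_1 = gamma(1) / gamma(0) = -4.1005 / 5.8663 = -0.6990.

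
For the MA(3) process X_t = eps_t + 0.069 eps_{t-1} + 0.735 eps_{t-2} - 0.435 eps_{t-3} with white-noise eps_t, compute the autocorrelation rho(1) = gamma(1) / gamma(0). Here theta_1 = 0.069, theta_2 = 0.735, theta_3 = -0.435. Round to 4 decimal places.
\rho(1) = -0.1153

For an MA(q) process with theta_0 = 1, the autocovariance is
  gamma(k) = sigma^2 * sum_{i=0..q-k} theta_i * theta_{i+k},
and rho(k) = gamma(k) / gamma(0). Sigma^2 cancels.
  numerator   = (1)*(0.069) + (0.069)*(0.735) + (0.735)*(-0.435) = -0.20001.
  denominator = (1)^2 + (0.069)^2 + (0.735)^2 + (-0.435)^2 = 1.734211.
  rho(1) = -0.20001 / 1.734211 = -0.1153.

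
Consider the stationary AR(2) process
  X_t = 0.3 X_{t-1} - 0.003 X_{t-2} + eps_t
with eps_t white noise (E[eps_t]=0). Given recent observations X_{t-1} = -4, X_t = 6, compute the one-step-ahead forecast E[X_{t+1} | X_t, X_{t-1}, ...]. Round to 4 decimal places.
E[X_{t+1} \mid \mathcal F_t] = 1.8120

For an AR(p) model X_t = c + sum_i phi_i X_{t-i} + eps_t, the
one-step-ahead conditional mean is
  E[X_{t+1} | X_t, ...] = c + sum_i phi_i X_{t+1-i}.
Substitute known values:
  E[X_{t+1} | ...] = (0.3) * (6) + (-0.003) * (-4)
                   = 1.8120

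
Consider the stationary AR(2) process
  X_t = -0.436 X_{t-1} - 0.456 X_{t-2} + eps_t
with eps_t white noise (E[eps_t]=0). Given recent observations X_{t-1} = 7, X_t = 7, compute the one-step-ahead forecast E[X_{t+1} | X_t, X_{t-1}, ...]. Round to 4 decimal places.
E[X_{t+1} \mid \mathcal F_t] = -6.2440

For an AR(p) model X_t = c + sum_i phi_i X_{t-i} + eps_t, the
one-step-ahead conditional mean is
  E[X_{t+1} | X_t, ...] = c + sum_i phi_i X_{t+1-i}.
Substitute known values:
  E[X_{t+1} | ...] = (-0.436) * (7) + (-0.456) * (7)
                   = -6.2440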